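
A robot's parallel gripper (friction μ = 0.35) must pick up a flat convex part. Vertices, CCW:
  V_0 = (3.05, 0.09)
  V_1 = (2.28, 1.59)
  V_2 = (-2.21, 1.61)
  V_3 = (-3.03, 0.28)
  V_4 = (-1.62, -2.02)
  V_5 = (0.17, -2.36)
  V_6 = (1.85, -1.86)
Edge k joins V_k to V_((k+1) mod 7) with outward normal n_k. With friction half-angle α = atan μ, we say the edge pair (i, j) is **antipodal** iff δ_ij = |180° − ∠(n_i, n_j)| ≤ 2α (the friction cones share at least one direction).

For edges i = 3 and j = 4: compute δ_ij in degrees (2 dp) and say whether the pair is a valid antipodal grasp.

α = atan 0.35 = 19.29°;  2α = 38.58°
edge 3: e_3 = (+1.41, -2.30);  n_3 = (-0.8525, -0.5226)
edge 4: e_4 = (+1.79, -0.34);  n_4 = (-0.1866, -0.9824)
∠(n_3, n_4) = 47.74°
δ = |180° − 47.74°| = 132.26°
132.26° > 2α = 38.58°  →  invalid

δ = 132.26°, invalid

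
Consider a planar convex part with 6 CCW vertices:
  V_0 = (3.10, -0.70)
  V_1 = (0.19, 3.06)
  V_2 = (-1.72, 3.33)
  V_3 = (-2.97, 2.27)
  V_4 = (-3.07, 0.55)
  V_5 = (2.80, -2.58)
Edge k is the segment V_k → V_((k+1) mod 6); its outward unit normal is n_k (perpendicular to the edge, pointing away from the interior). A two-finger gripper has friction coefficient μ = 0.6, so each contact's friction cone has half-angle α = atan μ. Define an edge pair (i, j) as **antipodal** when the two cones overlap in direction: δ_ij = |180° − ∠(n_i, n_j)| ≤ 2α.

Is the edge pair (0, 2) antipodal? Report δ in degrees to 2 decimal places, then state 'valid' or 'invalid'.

α = atan 0.6 = 30.96°;  2α = 61.93°
edge 0: e_0 = (-2.91, +3.76);  n_0 = (+0.7908, +0.6120)
edge 2: e_2 = (-1.25, -1.06);  n_2 = (-0.6468, +0.7627)
∠(n_0, n_2) = 92.56°
δ = |180° − 92.56°| = 87.44°
87.44° > 2α = 61.93°  →  invalid

δ = 87.44°, invalid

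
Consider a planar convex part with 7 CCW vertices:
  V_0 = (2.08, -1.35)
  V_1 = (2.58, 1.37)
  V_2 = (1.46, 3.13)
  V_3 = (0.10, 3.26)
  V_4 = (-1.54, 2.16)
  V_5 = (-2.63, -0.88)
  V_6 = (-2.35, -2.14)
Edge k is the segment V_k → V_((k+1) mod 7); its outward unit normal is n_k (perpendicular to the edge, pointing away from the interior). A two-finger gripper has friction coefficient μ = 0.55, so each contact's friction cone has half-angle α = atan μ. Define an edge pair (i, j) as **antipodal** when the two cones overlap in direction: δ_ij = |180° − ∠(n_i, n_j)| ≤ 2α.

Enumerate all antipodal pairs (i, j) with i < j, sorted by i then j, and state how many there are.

count = 7; pairs: (0,3), (0,4), (0,5), (1,4), (1,5), (2,6), (3,6)

α = atan 0.55 = 28.81°;  2α = 57.62°
n_0 = (+0.9835, -0.1808)
n_1 = (+0.8437, +0.5369)
n_2 = (+0.0952, +0.9955)
n_3 = (-0.5570, +0.8305)
n_4 = (-0.9413, +0.3375)
n_5 = (-0.9762, -0.2169)
n_6 = (+0.1756, -0.9845)
  (0,1): δ = 137.11°  ·
  (0,2): δ = 85.04°  ·
  (0,3): δ = 45.73°  ✓
  (0,4): δ = 9.31°  ✓
  (0,5): δ = 22.94°  ✓
  (0,6): δ = 110.53°  ·
  (1,2): δ = 127.93°  ·
  (1,3): δ = 88.62°  ·
  (1,4): δ = 52.20°  ✓
  (1,5): δ = 19.94°  ✓
  (1,6): δ = 67.64°  ·
  (2,3): δ = 140.69°  ·
  (2,4): δ = 104.27°  ·
  (2,5): δ = 72.01°  ·
  (2,6): δ = 15.57°  ✓
  (3,4): δ = 143.58°  ·
  (3,5): δ = 111.32°  ·
  (3,6): δ = 23.74°  ✓
  (4,5): δ = 147.75°  ·
  (4,6): δ = 60.16°  ·
  (5,6): δ = 92.42°  ·
antipodal pairs: 7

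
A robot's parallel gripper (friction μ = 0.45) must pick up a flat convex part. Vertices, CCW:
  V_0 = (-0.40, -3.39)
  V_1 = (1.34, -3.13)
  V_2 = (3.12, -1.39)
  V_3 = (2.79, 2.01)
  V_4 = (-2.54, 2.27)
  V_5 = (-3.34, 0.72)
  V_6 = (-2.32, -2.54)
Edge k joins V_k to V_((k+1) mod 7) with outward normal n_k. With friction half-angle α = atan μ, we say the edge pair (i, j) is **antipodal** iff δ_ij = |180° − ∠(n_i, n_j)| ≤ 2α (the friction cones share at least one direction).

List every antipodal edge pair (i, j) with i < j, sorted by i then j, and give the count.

α = atan 0.45 = 24.23°;  2α = 48.46°
n_0 = (+0.1478, -0.9890)
n_1 = (+0.6990, -0.7151)
n_2 = (+0.9953, +0.0966)
n_3 = (+0.0487, +0.9988)
n_4 = (-0.8886, +0.4586)
n_5 = (-0.9544, -0.2986)
n_6 = (-0.4048, -0.9144)
  (0,1): δ = 144.15°  ·
  (0,2): δ = 92.95°  ·
  (0,3): δ = 11.29°  ✓
  (0,4): δ = 54.20°  ·
  (0,5): δ = 98.88°  ·
  (0,6): δ = 147.62°  ·
  (1,2): δ = 128.81°  ·
  (1,3): δ = 47.14°  ✓
  (1,4): δ = 18.35°  ✓
  (1,5): δ = 63.03°  ·
  (1,6): δ = 111.77°  ·
  (2,3): δ = 98.34°  ·
  (2,4): δ = 32.84°  ✓
  (2,5): δ = 11.83°  ✓
  (2,6): δ = 60.58°  ·
  (3,4): δ = 114.51°  ·
  (3,5): δ = 69.83°  ·
  (3,6): δ = 21.09°  ✓
  (4,5): δ = 135.33°  ·
  (4,6): δ = 86.58°  ·
  (5,6): δ = 131.25°  ·
antipodal pairs: 6

count = 6; pairs: (0,3), (1,3), (1,4), (2,4), (2,5), (3,6)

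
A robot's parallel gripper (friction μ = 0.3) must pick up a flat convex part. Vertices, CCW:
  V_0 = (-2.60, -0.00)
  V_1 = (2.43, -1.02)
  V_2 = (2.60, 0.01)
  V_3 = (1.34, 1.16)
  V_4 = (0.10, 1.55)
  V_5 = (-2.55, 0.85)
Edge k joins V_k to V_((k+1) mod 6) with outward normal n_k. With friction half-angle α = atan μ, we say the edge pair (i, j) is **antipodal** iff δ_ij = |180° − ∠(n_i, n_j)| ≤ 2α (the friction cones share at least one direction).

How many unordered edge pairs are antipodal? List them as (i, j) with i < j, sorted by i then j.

α = atan 0.3 = 16.70°;  2α = 33.40°
n_0 = (-0.1987, -0.9801)
n_1 = (+0.9867, -0.1628)
n_2 = (+0.6741, +0.7386)
n_3 = (+0.3000, +0.9539)
n_4 = (-0.2554, +0.9668)
n_5 = (-0.9983, +0.0587)
  (0,1): δ = 87.91°  ·
  (0,2): δ = 30.92°  ✓
  (0,3): δ = 6.00°  ✓
  (0,4): δ = 26.26°  ✓
  (0,5): δ = 98.10°  ·
  (1,2): δ = 123.01°  ·
  (1,3): δ = 98.09°  ·
  (1,4): δ = 65.83°  ·
  (1,5): δ = 6.01°  ✓
  (2,3): δ = 155.07°  ·
  (2,4): δ = 122.82°  ·
  (2,5): δ = 50.98°  ·
  (3,4): δ = 147.74°  ·
  (3,5): δ = 75.91°  ·
  (4,5): δ = 108.16°  ·
antipodal pairs: 4

count = 4; pairs: (0,2), (0,3), (0,4), (1,5)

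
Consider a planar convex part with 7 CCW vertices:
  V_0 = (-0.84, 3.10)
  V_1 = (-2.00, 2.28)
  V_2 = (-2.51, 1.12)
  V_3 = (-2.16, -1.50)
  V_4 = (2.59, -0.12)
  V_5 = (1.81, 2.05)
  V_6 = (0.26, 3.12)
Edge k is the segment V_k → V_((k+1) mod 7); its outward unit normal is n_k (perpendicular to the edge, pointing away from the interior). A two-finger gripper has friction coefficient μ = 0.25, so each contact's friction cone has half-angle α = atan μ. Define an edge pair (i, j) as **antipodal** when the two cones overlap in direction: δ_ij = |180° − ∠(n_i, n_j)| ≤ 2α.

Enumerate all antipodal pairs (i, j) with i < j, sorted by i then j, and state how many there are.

count = 3; pairs: (0,3), (2,4), (3,6)

α = atan 0.25 = 14.04°;  2α = 28.07°
n_0 = (-0.5772, +0.8166)
n_1 = (-0.9154, +0.4025)
n_2 = (-0.9912, -0.1324)
n_3 = (+0.2790, -0.9603)
n_4 = (+0.9411, +0.3383)
n_5 = (+0.5681, +0.8230)
n_6 = (-0.0182, +0.9998)
  (0,1): δ = 148.99°  ·
  (0,2): δ = 117.65°  ·
  (0,3): δ = 19.06°  ✓
  (0,4): δ = 74.51°  ·
  (0,5): δ = 110.13°  ·
  (0,6): δ = 145.79°  ·
  (1,2): δ = 148.66°  ·
  (1,3): δ = 50.07°  ·
  (1,4): δ = 43.50°  ·
  (1,5): δ = 79.11°  ·
  (1,6): δ = 114.77°  ·
  (2,3): δ = 81.41°  ·
  (2,4): δ = 12.16°  ✓
  (2,5): δ = 47.77°  ·
  (2,6): δ = 83.43°  ·
  (3,4): δ = 86.43°  ·
  (3,5): δ = 50.82°  ·
  (3,6): δ = 15.16°  ✓
  (4,5): δ = 144.39°  ·
  (4,6): δ = 108.73°  ·
  (5,6): δ = 144.34°  ·
antipodal pairs: 3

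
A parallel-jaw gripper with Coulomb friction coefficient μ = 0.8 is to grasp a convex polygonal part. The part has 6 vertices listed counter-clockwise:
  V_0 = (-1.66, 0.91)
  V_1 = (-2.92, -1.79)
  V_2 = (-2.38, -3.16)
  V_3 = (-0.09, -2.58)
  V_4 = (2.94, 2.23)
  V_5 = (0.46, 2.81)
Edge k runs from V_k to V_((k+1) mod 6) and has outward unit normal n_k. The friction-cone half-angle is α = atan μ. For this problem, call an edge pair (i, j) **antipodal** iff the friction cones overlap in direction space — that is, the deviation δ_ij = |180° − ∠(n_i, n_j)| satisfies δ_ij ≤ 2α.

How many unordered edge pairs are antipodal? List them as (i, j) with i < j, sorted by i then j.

count = 8; pairs: (0,2), (0,3), (1,3), (1,4), (2,4), (2,5), (3,4), (3,5)

α = atan 0.8 = 38.66°;  2α = 77.32°
n_0 = (-0.9062, +0.4229)
n_1 = (-0.9303, -0.3667)
n_2 = (+0.2455, -0.9694)
n_3 = (+0.8461, -0.5330)
n_4 = (+0.2277, +0.9737)
n_5 = (-0.6674, +0.7447)
  (0,1): δ = 133.47°  ·
  (0,2): δ = 50.77°  ✓
  (0,3): δ = 7.19°  ✓
  (0,4): δ = 101.85°  ·
  (0,5): δ = 156.88°  ·
  (1,2): δ = 97.30°  ·
  (1,3): δ = 53.72°  ✓
  (1,4): δ = 55.32°  ✓
  (1,5): δ = 110.36°  ·
  (2,3): δ = 136.42°  ·
  (2,4): δ = 27.38°  ✓
  (2,5): δ = 27.65°  ✓
  (3,4): δ = 70.95°  ✓
  (3,5): δ = 15.92°  ✓
  (4,5): δ = 124.97°  ·
antipodal pairs: 8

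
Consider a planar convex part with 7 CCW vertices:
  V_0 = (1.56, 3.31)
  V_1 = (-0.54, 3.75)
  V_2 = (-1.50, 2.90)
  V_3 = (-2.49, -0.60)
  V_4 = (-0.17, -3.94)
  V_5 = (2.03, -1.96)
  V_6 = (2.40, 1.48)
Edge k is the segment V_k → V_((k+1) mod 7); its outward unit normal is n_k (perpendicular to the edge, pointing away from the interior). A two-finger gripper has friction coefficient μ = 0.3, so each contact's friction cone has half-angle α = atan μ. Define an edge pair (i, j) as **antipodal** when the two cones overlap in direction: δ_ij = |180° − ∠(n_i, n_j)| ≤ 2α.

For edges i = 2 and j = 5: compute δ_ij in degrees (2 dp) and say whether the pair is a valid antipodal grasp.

δ = 9.65°, valid

α = atan 0.3 = 16.70°;  2α = 33.40°
edge 2: e_2 = (-0.99, -3.50);  n_2 = (-0.9622, +0.2722)
edge 5: e_5 = (+0.37, +3.44);  n_5 = (+0.9943, -0.1069)
∠(n_2, n_5) = 170.35°
δ = |180° − 170.35°| = 9.65°
9.65° ≤ 2α = 33.40°  →  valid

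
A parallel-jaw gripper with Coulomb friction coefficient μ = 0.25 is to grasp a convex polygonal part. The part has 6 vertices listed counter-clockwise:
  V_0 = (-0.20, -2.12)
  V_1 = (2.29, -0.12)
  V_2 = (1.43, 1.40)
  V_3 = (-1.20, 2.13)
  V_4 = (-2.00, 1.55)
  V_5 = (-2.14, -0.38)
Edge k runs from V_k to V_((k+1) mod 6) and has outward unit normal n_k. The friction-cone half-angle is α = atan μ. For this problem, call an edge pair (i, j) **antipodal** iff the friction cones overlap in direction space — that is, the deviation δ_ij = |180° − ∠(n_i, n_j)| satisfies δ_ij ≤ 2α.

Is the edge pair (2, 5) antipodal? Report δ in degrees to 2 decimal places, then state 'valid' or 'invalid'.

α = atan 0.25 = 14.04°;  2α = 28.07°
edge 2: e_2 = (-2.63, +0.73);  n_2 = (+0.2675, +0.9636)
edge 5: e_5 = (+1.94, -1.74);  n_5 = (-0.6677, -0.7444)
∠(n_2, n_5) = 153.62°
δ = |180° − 153.62°| = 26.38°
26.38° ≤ 2α = 28.07°  →  valid

δ = 26.38°, valid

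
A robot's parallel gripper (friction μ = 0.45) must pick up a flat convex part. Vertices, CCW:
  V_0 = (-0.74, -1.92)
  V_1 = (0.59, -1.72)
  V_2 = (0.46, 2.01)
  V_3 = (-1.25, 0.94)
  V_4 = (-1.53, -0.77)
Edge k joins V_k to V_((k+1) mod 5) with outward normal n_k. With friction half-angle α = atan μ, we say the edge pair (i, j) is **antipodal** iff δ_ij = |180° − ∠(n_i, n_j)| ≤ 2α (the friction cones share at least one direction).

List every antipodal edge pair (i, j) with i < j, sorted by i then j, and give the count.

count = 3; pairs: (0,2), (1,3), (1,4)

α = atan 0.45 = 24.23°;  2α = 48.46°
n_0 = (+0.1487, -0.9889)
n_1 = (+0.9994, +0.0348)
n_2 = (-0.5304, +0.8477)
n_3 = (-0.9869, +0.1616)
n_4 = (-0.8243, -0.5662)
  (0,1): δ = 96.56°  ·
  (0,2): δ = 23.48°  ✓
  (0,3): δ = 72.15°  ·
  (0,4): δ = 115.94°  ·
  (1,2): δ = 59.96°  ·
  (1,3): δ = 11.30°  ✓
  (1,4): δ = 32.49°  ✓
  (2,3): δ = 131.33°  ·
  (2,4): δ = 87.55°  ·
  (3,4): δ = 136.21°  ·
antipodal pairs: 3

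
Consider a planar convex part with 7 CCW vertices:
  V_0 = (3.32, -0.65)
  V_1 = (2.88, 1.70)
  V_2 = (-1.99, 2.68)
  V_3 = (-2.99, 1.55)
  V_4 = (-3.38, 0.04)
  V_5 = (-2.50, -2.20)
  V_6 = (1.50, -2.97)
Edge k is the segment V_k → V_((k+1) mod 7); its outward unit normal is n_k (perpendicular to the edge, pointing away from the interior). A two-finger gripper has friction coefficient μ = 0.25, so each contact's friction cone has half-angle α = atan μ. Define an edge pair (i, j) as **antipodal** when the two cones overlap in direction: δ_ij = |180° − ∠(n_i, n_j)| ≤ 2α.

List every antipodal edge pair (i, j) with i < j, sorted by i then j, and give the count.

count = 5; pairs: (0,3), (0,4), (1,5), (2,6), (3,6)

α = atan 0.25 = 14.04°;  2α = 28.07°
n_0 = (+0.9829, +0.1840)
n_1 = (+0.1973, +0.9803)
n_2 = (-0.7489, +0.6627)
n_3 = (-0.9682, +0.2501)
n_4 = (-0.9308, -0.3657)
n_5 = (-0.1890, -0.9820)
n_6 = (+0.7868, -0.6172)
  (0,1): δ = 111.98°  ·
  (0,2): δ = 52.11°  ·
  (0,3): δ = 25.09°  ✓
  (0,4): δ = 10.84°  ✓
  (0,5): δ = 68.50°  ·
  (0,6): δ = 131.28°  ·
  (1,2): δ = 120.13°  ·
  (1,3): δ = 93.10°  ·
  (1,4): δ = 57.17°  ·
  (1,5): δ = 0.48°  ✓
  (1,6): δ = 63.26°  ·
  (2,3): δ = 152.97°  ·
  (2,4): δ = 117.04°  ·
  (2,5): δ = 59.39°  ·
  (2,6): δ = 3.39°  ✓
  (3,4): δ = 144.07°  ·
  (3,5): δ = 86.41°  ·
  (3,6): δ = 23.63°  ✓
  (4,5): δ = 122.34°  ·
  (4,6): δ = 59.56°  ·
  (5,6): δ = 117.22°  ·
antipodal pairs: 5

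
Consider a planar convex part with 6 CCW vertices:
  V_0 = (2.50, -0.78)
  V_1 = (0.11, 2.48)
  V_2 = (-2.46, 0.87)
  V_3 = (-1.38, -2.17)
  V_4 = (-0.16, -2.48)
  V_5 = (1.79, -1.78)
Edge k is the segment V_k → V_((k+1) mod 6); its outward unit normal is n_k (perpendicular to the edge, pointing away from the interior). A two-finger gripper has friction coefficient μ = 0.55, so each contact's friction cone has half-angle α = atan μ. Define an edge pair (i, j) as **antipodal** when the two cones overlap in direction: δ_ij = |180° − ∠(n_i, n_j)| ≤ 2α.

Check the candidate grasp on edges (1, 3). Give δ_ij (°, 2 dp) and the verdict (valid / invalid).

α = atan 0.55 = 28.81°;  2α = 57.62°
edge 1: e_1 = (-2.57, -1.61);  n_1 = (-0.5309, +0.8474)
edge 3: e_3 = (+1.22, -0.31);  n_3 = (-0.2463, -0.9692)
∠(n_1, n_3) = 133.68°
δ = |180° − 133.68°| = 46.32°
46.32° ≤ 2α = 57.62°  →  valid

δ = 46.32°, valid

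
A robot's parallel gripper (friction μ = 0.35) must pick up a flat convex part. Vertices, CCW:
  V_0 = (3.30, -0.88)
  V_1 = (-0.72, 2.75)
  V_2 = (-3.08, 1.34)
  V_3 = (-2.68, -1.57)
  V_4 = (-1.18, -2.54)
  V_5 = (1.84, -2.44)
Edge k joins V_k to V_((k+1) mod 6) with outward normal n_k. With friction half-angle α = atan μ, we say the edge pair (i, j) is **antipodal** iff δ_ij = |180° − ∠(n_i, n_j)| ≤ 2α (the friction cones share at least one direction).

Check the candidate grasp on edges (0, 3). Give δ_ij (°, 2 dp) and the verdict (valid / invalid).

α = atan 0.35 = 19.29°;  2α = 38.58°
edge 0: e_0 = (-4.02, +3.63);  n_0 = (+0.6702, +0.7422)
edge 3: e_3 = (+1.50, -0.97);  n_3 = (-0.5430, -0.8397)
∠(n_0, n_3) = 170.81°
δ = |180° − 170.81°| = 9.19°
9.19° ≤ 2α = 38.58°  →  valid

δ = 9.19°, valid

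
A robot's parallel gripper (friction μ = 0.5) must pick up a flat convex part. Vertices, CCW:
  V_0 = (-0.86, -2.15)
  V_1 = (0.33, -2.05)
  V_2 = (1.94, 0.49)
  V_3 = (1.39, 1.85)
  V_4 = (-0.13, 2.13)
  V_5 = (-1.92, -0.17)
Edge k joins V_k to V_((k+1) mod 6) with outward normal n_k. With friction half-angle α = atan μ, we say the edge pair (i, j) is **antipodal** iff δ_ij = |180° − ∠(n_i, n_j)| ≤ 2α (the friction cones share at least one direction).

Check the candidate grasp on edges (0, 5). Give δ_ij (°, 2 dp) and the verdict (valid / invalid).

α = atan 0.5 = 26.57°;  2α = 53.13°
edge 0: e_0 = (+1.19, +0.10);  n_0 = (+0.0837, -0.9965)
edge 5: e_5 = (+1.06, -1.98);  n_5 = (-0.8816, -0.4720)
∠(n_0, n_5) = 66.64°
δ = |180° − 66.64°| = 113.36°
113.36° > 2α = 53.13°  →  invalid

δ = 113.36°, invalid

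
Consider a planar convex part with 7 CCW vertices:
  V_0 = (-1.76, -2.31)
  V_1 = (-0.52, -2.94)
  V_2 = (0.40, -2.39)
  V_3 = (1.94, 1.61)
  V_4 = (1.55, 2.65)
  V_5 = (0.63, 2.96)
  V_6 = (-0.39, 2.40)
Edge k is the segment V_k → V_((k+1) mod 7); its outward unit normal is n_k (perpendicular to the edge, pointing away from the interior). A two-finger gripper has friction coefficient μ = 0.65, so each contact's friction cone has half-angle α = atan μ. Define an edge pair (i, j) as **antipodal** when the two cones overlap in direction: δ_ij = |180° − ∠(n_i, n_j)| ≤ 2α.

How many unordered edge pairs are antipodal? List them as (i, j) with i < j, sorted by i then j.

count = 9; pairs: (0,3), (0,4), (0,5), (1,4), (1,5), (1,6), (2,5), (2,6), (3,6)

α = atan 0.65 = 33.02°;  2α = 66.05°
n_0 = (-0.4530, -0.8915)
n_1 = (+0.5131, -0.8583)
n_2 = (+0.9332, -0.3593)
n_3 = (+0.9363, +0.3511)
n_4 = (+0.3193, +0.9476)
n_5 = (-0.4813, +0.8766)
n_6 = (-0.9602, +0.2793)
  (0,1): δ = 122.19°  ·
  (0,2): δ = 84.12°  ·
  (0,3): δ = 42.51°  ✓
  (0,4): δ = 8.31°  ✓
  (0,5): δ = 55.70°  ✓
  (0,6): δ = 100.72°  ·
  (1,2): δ = 141.93°  ·
  (1,3): δ = 100.32°  ·
  (1,4): δ = 49.49°  ✓
  (1,5): δ = 2.10°  ✓
  (1,6): δ = 42.91°  ✓
  (2,3): δ = 138.39°  ·
  (2,4): δ = 87.56°  ·
  (2,5): δ = 40.18°  ✓
  (2,6): δ = 4.84°  ✓
  (3,4): δ = 129.18°  ·
  (3,5): δ = 81.79°  ·
  (3,6): δ = 36.77°  ✓
  (4,5): δ = 132.61°  ·
  (4,6): δ = 87.60°  ·
  (5,6): δ = 134.99°  ·
antipodal pairs: 9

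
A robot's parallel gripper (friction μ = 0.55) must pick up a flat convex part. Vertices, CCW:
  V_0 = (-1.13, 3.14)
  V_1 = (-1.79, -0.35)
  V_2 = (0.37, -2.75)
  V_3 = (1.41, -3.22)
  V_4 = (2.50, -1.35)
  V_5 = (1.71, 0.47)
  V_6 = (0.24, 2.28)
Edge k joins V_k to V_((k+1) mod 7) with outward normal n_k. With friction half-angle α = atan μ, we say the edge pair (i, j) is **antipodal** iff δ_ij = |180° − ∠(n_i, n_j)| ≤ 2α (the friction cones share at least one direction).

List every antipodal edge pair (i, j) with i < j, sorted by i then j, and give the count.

α = atan 0.55 = 28.81°;  2α = 57.62°
n_0 = (-0.9826, +0.1858)
n_1 = (-0.7433, -0.6690)
n_2 = (-0.4118, -0.9113)
n_3 = (+0.8639, -0.5036)
n_4 = (+0.9173, +0.3982)
n_5 = (+0.7762, +0.6304)
n_6 = (+0.5317, +0.8470)
  (0,1): δ = 127.30°  ·
  (0,2): δ = 103.61°  ·
  (0,3): δ = 19.53°  ✓
  (0,4): δ = 34.17°  ✓
  (0,5): δ = 49.79°  ✓
  (0,6): δ = 68.59°  ·
  (1,2): δ = 156.31°  ·
  (1,3): δ = 72.22°  ·
  (1,4): δ = 18.52°  ✓
  (1,5): δ = 2.91°  ✓
  (1,6): δ = 15.89°  ✓
  (2,3): δ = 95.92°  ·
  (2,4): δ = 42.22°  ✓
  (2,5): δ = 26.60°  ✓
  (2,6): δ = 7.80°  ✓
  (3,4): δ = 126.30°  ·
  (3,5): δ = 110.68°  ·
  (3,6): δ = 91.88°  ·
  (4,5): δ = 164.38°  ·
  (4,6): δ = 145.58°  ·
  (5,6): δ = 161.20°  ·
antipodal pairs: 9

count = 9; pairs: (0,3), (0,4), (0,5), (1,4), (1,5), (1,6), (2,4), (2,5), (2,6)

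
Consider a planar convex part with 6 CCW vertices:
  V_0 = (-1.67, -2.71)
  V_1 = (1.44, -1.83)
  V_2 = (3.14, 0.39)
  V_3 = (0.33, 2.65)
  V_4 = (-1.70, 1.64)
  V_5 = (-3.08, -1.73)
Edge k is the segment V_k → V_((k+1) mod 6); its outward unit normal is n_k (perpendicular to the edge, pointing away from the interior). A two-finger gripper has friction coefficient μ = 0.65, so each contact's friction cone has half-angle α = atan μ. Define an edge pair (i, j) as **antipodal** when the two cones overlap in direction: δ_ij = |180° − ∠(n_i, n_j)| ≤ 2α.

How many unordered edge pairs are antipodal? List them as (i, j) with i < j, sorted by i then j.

α = atan 0.65 = 33.02°;  2α = 66.05°
n_0 = (+0.2723, -0.9622)
n_1 = (+0.7940, -0.6080)
n_2 = (+0.6267, +0.7792)
n_3 = (-0.4454, +0.8953)
n_4 = (-0.9254, +0.3790)
n_5 = (-0.5707, -0.8211)
  (0,1): δ = 143.24°  ·
  (0,2): δ = 54.61°  ✓
  (0,3): δ = 10.65°  ✓
  (0,4): δ = 51.93°  ✓
  (0,5): δ = 129.40°  ·
  (1,2): δ = 91.37°  ·
  (1,3): δ = 26.10°  ✓
  (1,4): δ = 15.17°  ✓
  (1,5): δ = 92.64°  ·
  (2,3): δ = 114.74°  ·
  (2,4): δ = 73.46°  ·
  (2,5): δ = 4.01°  ✓
  (3,4): δ = 138.72°  ·
  (3,5): δ = 61.25°  ✓
  (4,5): δ = 102.53°  ·
antipodal pairs: 7

count = 7; pairs: (0,2), (0,3), (0,4), (1,3), (1,4), (2,5), (3,5)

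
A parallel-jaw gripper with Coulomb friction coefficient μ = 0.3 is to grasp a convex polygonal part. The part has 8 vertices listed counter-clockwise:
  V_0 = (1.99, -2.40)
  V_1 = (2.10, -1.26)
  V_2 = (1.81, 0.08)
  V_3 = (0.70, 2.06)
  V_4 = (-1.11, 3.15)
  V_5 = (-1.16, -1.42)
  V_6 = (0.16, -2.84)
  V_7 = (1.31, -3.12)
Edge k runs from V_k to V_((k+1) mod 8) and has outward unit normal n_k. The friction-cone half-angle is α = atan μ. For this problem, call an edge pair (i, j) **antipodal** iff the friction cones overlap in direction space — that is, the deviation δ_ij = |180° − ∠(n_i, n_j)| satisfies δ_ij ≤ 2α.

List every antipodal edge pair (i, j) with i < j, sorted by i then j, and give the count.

count = 7; pairs: (0,4), (1,4), (1,5), (2,4), (2,5), (3,5), (3,6)

α = atan 0.3 = 16.70°;  2α = 33.40°
n_0 = (+0.9954, -0.0960)
n_1 = (+0.9774, +0.2115)
n_2 = (+0.8723, +0.4890)
n_3 = (+0.5159, +0.8567)
n_4 = (-0.9999, +0.0109)
n_5 = (-0.7324, -0.6808)
n_6 = (-0.2366, -0.9716)
n_7 = (+0.7270, -0.6866)
  (0,1): δ = 162.28°  ·
  (0,2): δ = 145.21°  ·
  (0,3): δ = 115.55°  ·
  (0,4): δ = 4.88°  ✓
  (0,5): δ = 48.42°  ·
  (0,6): δ = 81.83°  ·
  (0,7): δ = 142.15°  ·
  (1,2): δ = 162.94°  ·
  (1,3): δ = 133.27°  ·
  (1,4): δ = 12.84°  ✓
  (1,5): δ = 30.70°  ✓
  (1,6): δ = 64.10°  ·
  (1,7): δ = 124.43°  ·
  (2,3): δ = 150.33°  ·
  (2,4): δ = 29.90°  ✓
  (2,5): δ = 13.63°  ✓
  (2,6): δ = 47.04°  ·
  (2,7): δ = 107.36°  ·
  (3,4): δ = 59.57°  ·
  (3,5): δ = 16.03°  ✓
  (3,6): δ = 17.37°  ✓
  (3,7): δ = 77.69°  ·
  (4,5): δ = 136.46°  ·
  (4,6): δ = 103.06°  ·
  (4,7): δ = 42.74°  ·
  (5,6): δ = 146.59°  ·
  (5,7): δ = 86.27°  ·
  (6,7): δ = 119.68°  ·
antipodal pairs: 7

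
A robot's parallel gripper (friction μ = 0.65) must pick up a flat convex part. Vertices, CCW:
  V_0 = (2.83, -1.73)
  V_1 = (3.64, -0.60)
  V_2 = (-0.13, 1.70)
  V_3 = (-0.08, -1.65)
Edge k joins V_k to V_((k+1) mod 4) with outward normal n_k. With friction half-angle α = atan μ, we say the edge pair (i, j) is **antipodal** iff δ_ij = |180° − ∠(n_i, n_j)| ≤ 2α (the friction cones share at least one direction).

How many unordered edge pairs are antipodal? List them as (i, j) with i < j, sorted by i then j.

α = atan 0.65 = 33.02°;  2α = 66.05°
n_0 = (+0.8128, -0.5826)
n_1 = (+0.5208, +0.8537)
n_2 = (-0.9999, -0.0149)
n_3 = (-0.0275, -0.9996)
  (0,1): δ = 85.75°  ·
  (0,2): δ = 36.49°  ✓
  (0,3): δ = 124.06°  ·
  (1,2): δ = 57.76°  ✓
  (1,3): δ = 29.81°  ✓
  (2,3): δ = 92.43°  ·
antipodal pairs: 3

count = 3; pairs: (0,2), (1,2), (1,3)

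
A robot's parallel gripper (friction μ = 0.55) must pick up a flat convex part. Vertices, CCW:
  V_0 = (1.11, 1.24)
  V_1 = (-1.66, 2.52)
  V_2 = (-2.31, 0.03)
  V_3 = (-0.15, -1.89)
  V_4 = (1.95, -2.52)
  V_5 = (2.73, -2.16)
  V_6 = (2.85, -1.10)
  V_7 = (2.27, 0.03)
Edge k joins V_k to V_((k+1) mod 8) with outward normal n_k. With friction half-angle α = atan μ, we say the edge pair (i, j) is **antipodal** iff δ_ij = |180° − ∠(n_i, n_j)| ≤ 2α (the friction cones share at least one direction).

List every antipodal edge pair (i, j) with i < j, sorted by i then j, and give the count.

count = 11; pairs: (0,2), (0,3), (0,4), (1,4), (1,5), (1,6), (2,5), (2,6), (2,7), (3,6), (3,7)

α = atan 0.55 = 28.81°;  2α = 57.62°
n_0 = (+0.4195, +0.9078)
n_1 = (-0.9676, +0.2526)
n_2 = (-0.6644, -0.7474)
n_3 = (-0.2873, -0.9578)
n_4 = (+0.4191, -0.9080)
n_5 = (+0.9937, -0.1125)
n_6 = (+0.8897, +0.4566)
n_7 = (+0.7219, +0.6920)
  (0,1): δ = 79.83°  ·
  (0,2): δ = 16.83°  ✓
  (0,3): δ = 8.10°  ✓
  (0,4): δ = 49.58°  ✓
  (0,5): δ = 108.34°  ·
  (0,6): δ = 141.97°  ·
  (0,7): δ = 158.59°  ·
  (1,2): δ = 117.00°  ·
  (1,3): δ = 92.07°  ·
  (1,4): δ = 50.59°  ✓
  (1,5): δ = 8.17°  ✓
  (1,6): δ = 41.80°  ✓
  (1,7): δ = 58.42°  ·
  (2,3): δ = 155.07°  ·
  (2,4): δ = 113.59°  ·
  (2,5): δ = 54.83°  ✓
  (2,6): δ = 21.20°  ✓
  (2,7): δ = 4.58°  ✓
  (3,4): δ = 138.53°  ·
  (3,5): δ = 79.76°  ·
  (3,6): δ = 46.13°  ✓
  (3,7): δ = 29.51°  ✓
  (4,5): δ = 121.23°  ·
  (4,6): δ = 87.60°  ·
  (4,7): δ = 70.98°  ·
  (5,6): δ = 146.37°  ·
  (5,7): δ = 129.75°  ·
  (6,7): δ = 163.38°  ·
antipodal pairs: 11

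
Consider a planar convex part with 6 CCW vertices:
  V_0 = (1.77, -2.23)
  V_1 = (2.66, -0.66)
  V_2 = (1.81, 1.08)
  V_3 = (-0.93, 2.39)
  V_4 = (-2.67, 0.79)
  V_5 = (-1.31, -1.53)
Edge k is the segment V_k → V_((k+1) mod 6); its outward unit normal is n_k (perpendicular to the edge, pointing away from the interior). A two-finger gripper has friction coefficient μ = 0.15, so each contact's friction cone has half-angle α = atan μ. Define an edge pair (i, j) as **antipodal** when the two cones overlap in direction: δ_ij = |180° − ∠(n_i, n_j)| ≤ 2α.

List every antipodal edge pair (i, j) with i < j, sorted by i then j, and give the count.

α = atan 0.15 = 8.53°;  2α = 17.06°
n_0 = (+0.8699, -0.4932)
n_1 = (+0.8985, +0.4389)
n_2 = (+0.4313, +0.9022)
n_3 = (-0.6769, +0.7361)
n_4 = (-0.8627, -0.5057)
n_5 = (-0.2216, -0.9751)
  (0,1): δ = 124.42°  ·
  (0,2): δ = 86.00°  ·
  (0,3): δ = 17.85°  ·
  (0,4): δ = 59.93°  ·
  (0,5): δ = 106.74°  ·
  (1,2): δ = 141.59°  ·
  (1,3): δ = 73.44°  ·
  (1,4): δ = 4.34°  ✓
  (1,5): δ = 51.16°  ·
  (2,3): δ = 111.85°  ·
  (2,4): δ = 34.07°  ·
  (2,5): δ = 12.75°  ✓
  (3,4): δ = 102.22°  ·
  (3,5): δ = 55.40°  ·
  (4,5): δ = 133.18°  ·
antipodal pairs: 2

count = 2; pairs: (1,4), (2,5)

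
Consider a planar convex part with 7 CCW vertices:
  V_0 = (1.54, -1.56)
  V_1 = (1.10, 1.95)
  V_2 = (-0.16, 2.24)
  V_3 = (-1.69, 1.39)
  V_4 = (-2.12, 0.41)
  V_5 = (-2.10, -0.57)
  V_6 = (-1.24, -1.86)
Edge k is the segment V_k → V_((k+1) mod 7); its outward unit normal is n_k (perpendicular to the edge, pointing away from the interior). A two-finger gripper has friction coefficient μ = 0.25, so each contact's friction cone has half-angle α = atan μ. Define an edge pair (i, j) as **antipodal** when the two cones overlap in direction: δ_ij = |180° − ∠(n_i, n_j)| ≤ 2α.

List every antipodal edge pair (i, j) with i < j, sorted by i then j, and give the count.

α = atan 0.25 = 14.04°;  2α = 28.07°
n_0 = (+0.9922, +0.1244)
n_1 = (+0.2243, +0.9745)
n_2 = (-0.4856, +0.8742)
n_3 = (-0.9157, +0.4018)
n_4 = (-0.9998, -0.0204)
n_5 = (-0.8321, -0.5547)
n_6 = (+0.1073, -0.9942)
  (0,1): δ = 110.11°  ·
  (0,2): δ = 68.09°  ·
  (0,3): δ = 30.84°  ·
  (0,4): δ = 5.98°  ✓
  (0,5): δ = 26.54°  ✓
  (0,6): δ = 89.01°  ·
  (1,2): δ = 137.98°  ·
  (1,3): δ = 100.73°  ·
  (1,4): δ = 75.87°  ·
  (1,5): δ = 43.35°  ·
  (1,6): δ = 19.12°  ✓
  (2,3): δ = 142.75°  ·
  (2,4): δ = 117.89°  ·
  (2,5): δ = 85.36°  ·
  (2,6): δ = 22.90°  ✓
  (3,4): δ = 155.14°  ·
  (3,5): δ = 122.62°  ·
  (3,6): δ = 60.15°  ·
  (4,5): δ = 147.48°  ·
  (4,6): δ = 85.01°  ·
  (5,6): δ = 117.53°  ·
antipodal pairs: 4

count = 4; pairs: (0,4), (0,5), (1,6), (2,6)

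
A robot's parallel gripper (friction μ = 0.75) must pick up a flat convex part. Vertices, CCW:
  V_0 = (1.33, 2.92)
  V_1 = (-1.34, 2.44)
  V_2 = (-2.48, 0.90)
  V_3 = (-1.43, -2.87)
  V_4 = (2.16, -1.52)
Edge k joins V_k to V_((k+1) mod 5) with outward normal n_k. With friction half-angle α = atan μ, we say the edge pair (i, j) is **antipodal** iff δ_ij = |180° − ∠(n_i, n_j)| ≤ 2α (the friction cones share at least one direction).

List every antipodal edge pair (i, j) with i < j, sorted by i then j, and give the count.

α = atan 0.75 = 36.87°;  2α = 73.74°
n_0 = (-0.1769, +0.9842)
n_1 = (-0.8037, +0.5950)
n_2 = (-0.9633, -0.2683)
n_3 = (+0.3520, -0.9360)
n_4 = (+0.9830, +0.1838)
  (0,1): δ = 136.70°  ·
  (0,2): δ = 84.63°  ·
  (0,3): δ = 10.42°  ✓
  (0,4): δ = 90.40°  ·
  (1,2): δ = 127.93°  ·
  (1,3): δ = 32.88°  ✓
  (1,4): δ = 47.10°  ✓
  (2,3): δ = 84.95°  ·
  (2,4): δ = 4.97°  ✓
  (3,4): δ = 100.02°  ·
antipodal pairs: 4

count = 4; pairs: (0,3), (1,3), (1,4), (2,4)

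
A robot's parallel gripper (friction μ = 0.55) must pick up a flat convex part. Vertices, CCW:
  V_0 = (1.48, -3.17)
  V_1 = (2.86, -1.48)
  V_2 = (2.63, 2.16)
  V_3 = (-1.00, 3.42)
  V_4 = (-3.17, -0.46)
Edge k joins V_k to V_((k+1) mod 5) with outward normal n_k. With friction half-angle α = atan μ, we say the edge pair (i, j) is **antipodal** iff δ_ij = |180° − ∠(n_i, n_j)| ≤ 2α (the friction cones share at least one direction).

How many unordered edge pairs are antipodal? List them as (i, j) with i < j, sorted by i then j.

count = 4; pairs: (0,3), (1,3), (1,4), (2,4)

α = atan 0.55 = 28.81°;  2α = 57.62°
n_0 = (+0.7746, -0.6325)
n_1 = (+0.9980, +0.0631)
n_2 = (+0.3279, +0.9447)
n_3 = (-0.8728, +0.4881)
n_4 = (-0.5035, -0.8640)
  (0,1): δ = 137.15°  ·
  (0,2): δ = 69.91°  ·
  (0,3): δ = 10.02°  ✓
  (0,4): δ = 99.00°  ·
  (1,2): δ = 112.76°  ·
  (1,3): δ = 32.83°  ✓
  (1,4): δ = 56.15°  ✓
  (2,3): δ = 100.08°  ·
  (2,4): δ = 11.09°  ✓
  (3,4): δ = 91.02°  ·
antipodal pairs: 4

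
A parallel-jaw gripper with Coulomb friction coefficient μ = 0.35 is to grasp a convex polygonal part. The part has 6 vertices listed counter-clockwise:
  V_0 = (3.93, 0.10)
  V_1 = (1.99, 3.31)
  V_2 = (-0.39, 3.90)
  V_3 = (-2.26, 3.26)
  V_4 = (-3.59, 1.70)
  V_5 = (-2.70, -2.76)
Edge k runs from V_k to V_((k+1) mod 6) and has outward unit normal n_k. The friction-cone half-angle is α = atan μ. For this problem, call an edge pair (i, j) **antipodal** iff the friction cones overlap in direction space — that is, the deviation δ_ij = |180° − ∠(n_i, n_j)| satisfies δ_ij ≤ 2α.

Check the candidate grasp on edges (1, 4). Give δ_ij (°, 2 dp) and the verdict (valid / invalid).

α = atan 0.35 = 19.29°;  2α = 38.58°
edge 1: e_1 = (-2.38, +0.59);  n_1 = (+0.2406, +0.9706)
edge 4: e_4 = (+0.89, -4.46);  n_4 = (-0.9807, -0.1957)
∠(n_1, n_4) = 115.21°
δ = |180° − 115.21°| = 64.79°
64.79° > 2α = 38.58°  →  invalid

δ = 64.79°, invalid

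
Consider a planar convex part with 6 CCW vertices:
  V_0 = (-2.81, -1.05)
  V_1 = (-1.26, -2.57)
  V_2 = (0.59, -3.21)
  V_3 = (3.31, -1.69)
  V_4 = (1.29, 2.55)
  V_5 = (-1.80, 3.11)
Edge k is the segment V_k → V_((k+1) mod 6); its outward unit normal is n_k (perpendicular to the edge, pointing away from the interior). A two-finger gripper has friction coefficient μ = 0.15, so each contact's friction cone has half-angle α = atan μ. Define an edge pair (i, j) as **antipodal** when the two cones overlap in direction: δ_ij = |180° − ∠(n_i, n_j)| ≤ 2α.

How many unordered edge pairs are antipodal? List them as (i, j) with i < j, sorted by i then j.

α = atan 0.15 = 8.53°;  2α = 17.06°
n_0 = (-0.7002, -0.7140)
n_1 = (-0.3269, -0.9450)
n_2 = (+0.4878, -0.8729)
n_3 = (+0.9028, +0.4301)
n_4 = (+0.1783, +0.9840)
n_5 = (-0.9718, +0.2359)
  (0,1): δ = 154.64°  ·
  (0,2): δ = 106.36°  ·
  (0,3): δ = 20.09°  ·
  (0,4): δ = 34.17°  ·
  (0,5): δ = 120.79°  ·
  (1,2): δ = 131.72°  ·
  (1,3): δ = 45.44°  ·
  (1,4): δ = 8.81°  ✓
  (1,5): δ = 95.44°  ·
  (2,3): δ = 93.72°  ·
  (2,4): δ = 39.47°  ·
  (2,5): δ = 47.16°  ·
  (3,4): δ = 125.75°  ·
  (3,5): δ = 39.12°  ·
  (4,5): δ = 93.37°  ·
antipodal pairs: 1

count = 1; pairs: (1,4)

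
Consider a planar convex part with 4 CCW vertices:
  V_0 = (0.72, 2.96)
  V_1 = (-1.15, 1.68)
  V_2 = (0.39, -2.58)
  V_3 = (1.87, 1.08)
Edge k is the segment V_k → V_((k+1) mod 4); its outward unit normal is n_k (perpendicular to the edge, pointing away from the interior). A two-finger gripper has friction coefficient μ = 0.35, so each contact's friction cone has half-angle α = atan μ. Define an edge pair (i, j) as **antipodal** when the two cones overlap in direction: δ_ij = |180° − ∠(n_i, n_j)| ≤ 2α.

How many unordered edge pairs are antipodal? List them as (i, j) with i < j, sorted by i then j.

α = atan 0.35 = 19.29°;  2α = 38.58°
n_0 = (-0.5648, +0.8252)
n_1 = (-0.9404, -0.3400)
n_2 = (+0.9271, -0.3749)
n_3 = (+0.8531, +0.5218)
  (0,1): δ = 104.52°  ·
  (0,2): δ = 33.59°  ✓
  (0,3): δ = 87.06°  ·
  (1,2): δ = 41.89°  ·
  (1,3): δ = 11.58°  ✓
  (2,3): δ = 126.53°  ·
antipodal pairs: 2

count = 2; pairs: (0,2), (1,3)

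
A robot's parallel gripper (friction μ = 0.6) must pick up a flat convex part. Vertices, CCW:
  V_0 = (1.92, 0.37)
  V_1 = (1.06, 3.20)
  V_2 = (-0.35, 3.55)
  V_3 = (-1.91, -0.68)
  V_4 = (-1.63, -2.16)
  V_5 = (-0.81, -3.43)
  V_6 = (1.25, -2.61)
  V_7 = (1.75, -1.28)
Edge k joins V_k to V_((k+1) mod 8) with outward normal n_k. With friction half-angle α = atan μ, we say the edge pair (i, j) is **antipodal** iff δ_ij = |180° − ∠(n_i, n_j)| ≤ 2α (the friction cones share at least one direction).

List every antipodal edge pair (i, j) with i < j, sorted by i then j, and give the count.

count = 12; pairs: (0,2), (0,3), (0,4), (1,4), (1,5), (2,5), (2,6), (2,7), (3,6), (3,7), (4,6), (4,7)

α = atan 0.6 = 30.96°;  2α = 61.93°
n_0 = (+0.9568, +0.2908)
n_1 = (+0.2409, +0.9705)
n_2 = (-0.9382, +0.3460)
n_3 = (-0.9826, -0.1859)
n_4 = (-0.8401, -0.5424)
n_5 = (+0.3698, -0.9291)
n_6 = (+0.9360, -0.3519)
n_7 = (+0.9947, -0.1025)
  (0,1): δ = 120.84°  ·
  (0,2): δ = 37.15°  ✓
  (0,3): δ = 6.19°  ✓
  (0,4): δ = 15.95°  ✓
  (0,5): δ = 94.80°  ·
  (0,6): δ = 142.49°  ·
  (0,7): δ = 157.21°  ·
  (1,2): δ = 96.30°  ·
  (1,3): δ = 65.35°  ·
  (1,4): δ = 43.21°  ✓
  (1,5): δ = 35.65°  ✓
  (1,6): δ = 83.34°  ·
  (1,7): δ = 98.06°  ·
  (2,3): δ = 149.04°  ·
  (2,4): δ = 126.91°  ·
  (2,5): δ = 48.05°  ✓
  (2,6): δ = 0.36°  ✓
  (2,7): δ = 14.36°  ✓
  (3,4): δ = 157.86°  ·
  (3,5): δ = 79.01°  ·
  (3,6): δ = 31.32°  ✓
  (3,7): δ = 16.60°  ✓
  (4,5): δ = 101.14°  ·
  (4,6): δ = 53.45°  ✓
  (4,7): δ = 38.73°  ✓
  (5,6): δ = 132.31°  ·
  (5,7): δ = 117.59°  ·
  (6,7): δ = 165.28°  ·
antipodal pairs: 12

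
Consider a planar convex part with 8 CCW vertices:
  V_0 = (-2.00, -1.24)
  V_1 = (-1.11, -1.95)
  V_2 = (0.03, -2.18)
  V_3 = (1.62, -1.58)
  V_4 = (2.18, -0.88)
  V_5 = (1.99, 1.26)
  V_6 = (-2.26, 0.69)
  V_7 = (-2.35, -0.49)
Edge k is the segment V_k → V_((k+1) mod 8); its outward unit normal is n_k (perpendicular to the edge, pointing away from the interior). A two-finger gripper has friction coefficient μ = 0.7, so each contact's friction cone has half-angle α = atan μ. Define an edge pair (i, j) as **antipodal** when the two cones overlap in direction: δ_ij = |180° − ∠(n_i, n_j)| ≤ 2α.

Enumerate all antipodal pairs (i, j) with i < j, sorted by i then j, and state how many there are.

α = atan 0.7 = 34.99°;  2α = 69.98°
n_0 = (-0.6236, -0.7817)
n_1 = (-0.1978, -0.9802)
n_2 = (+0.3531, -0.9356)
n_3 = (+0.7809, -0.6247)
n_4 = (+0.9961, +0.0884)
n_5 = (-0.1329, +0.9911)
n_6 = (-0.9971, +0.0761)
n_7 = (-0.9062, -0.4229)
  (0,1): δ = 152.83°  ·
  (0,2): δ = 120.74°  ·
  (0,3): δ = 90.08°  ·
  (0,4): δ = 46.35°  ✓
  (0,5): δ = 46.22°  ✓
  (0,6): δ = 124.22°  ·
  (0,7): δ = 153.60°  ·
  (1,2): δ = 147.92°  ·
  (1,3): δ = 117.25°  ·
  (1,4): δ = 73.52°  ·
  (1,5): δ = 19.05°  ✓
  (1,6): δ = 97.04°  ·
  (1,7): δ = 126.42°  ·
  (2,3): δ = 149.33°  ·
  (2,4): δ = 105.60°  ·
  (2,5): δ = 13.04°  ✓
  (2,6): δ = 64.96°  ✓
  (2,7): δ = 94.34°  ·
  (3,4): δ = 136.27°  ·
  (3,5): δ = 43.70°  ✓
  (3,6): δ = 34.30°  ✓
  (3,7): δ = 63.68°  ✓
  (4,5): δ = 87.43°  ·
  (4,6): δ = 9.44°  ✓
  (4,7): δ = 19.94°  ✓
  (5,6): δ = 102.00°  ·
  (5,7): δ = 72.62°  ·
  (6,7): δ = 150.62°  ·
antipodal pairs: 10

count = 10; pairs: (0,4), (0,5), (1,5), (2,5), (2,6), (3,5), (3,6), (3,7), (4,6), (4,7)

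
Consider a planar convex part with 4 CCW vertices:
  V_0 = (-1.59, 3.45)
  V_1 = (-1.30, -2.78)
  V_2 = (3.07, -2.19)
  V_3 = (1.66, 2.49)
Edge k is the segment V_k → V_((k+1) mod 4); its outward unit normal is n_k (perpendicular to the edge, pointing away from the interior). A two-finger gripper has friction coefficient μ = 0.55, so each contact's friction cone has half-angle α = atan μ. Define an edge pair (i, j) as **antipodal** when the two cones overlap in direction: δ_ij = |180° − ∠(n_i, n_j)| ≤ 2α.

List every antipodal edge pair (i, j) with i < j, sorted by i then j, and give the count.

count = 2; pairs: (0,2), (1,3)

α = atan 0.55 = 28.81°;  2α = 57.62°
n_0 = (-0.9989, -0.0465)
n_1 = (+0.1338, -0.9910)
n_2 = (+0.9575, +0.2885)
n_3 = (+0.2833, +0.9590)
  (0,1): δ = 84.98°  ·
  (0,2): δ = 14.10°  ✓
  (0,3): δ = 70.88°  ·
  (1,2): δ = 80.92°  ·
  (1,3): δ = 24.15°  ✓
  (2,3): δ = 123.22°  ·
antipodal pairs: 2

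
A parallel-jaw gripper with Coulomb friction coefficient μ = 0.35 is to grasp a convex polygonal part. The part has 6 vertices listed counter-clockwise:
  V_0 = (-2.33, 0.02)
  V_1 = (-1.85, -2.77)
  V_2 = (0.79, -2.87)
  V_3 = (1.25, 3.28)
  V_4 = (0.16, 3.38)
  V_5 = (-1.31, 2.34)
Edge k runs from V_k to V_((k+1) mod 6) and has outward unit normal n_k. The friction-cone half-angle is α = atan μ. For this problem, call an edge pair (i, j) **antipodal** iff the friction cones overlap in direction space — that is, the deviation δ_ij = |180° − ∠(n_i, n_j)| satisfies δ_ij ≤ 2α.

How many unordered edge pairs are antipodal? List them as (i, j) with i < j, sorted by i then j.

count = 4; pairs: (0,2), (1,3), (1,4), (2,5)

α = atan 0.35 = 19.29°;  2α = 38.58°
n_0 = (-0.9855, -0.1696)
n_1 = (-0.0379, -0.9993)
n_2 = (+0.9972, -0.0746)
n_3 = (+0.0914, +0.9958)
n_4 = (-0.5776, +0.8164)
n_5 = (-0.9154, +0.4025)
  (0,1): δ = 101.93°  ·
  (0,2): δ = 14.04°  ✓
  (0,3): δ = 75.00°  ·
  (0,4): δ = 115.52°  ·
  (0,5): δ = 146.51°  ·
  (1,2): δ = 92.11°  ·
  (1,3): δ = 3.07°  ✓
  (1,4): δ = 37.45°  ✓
  (1,5): δ = 68.44°  ·
  (2,3): δ = 90.96°  ·
  (2,4): δ = 50.44°  ·
  (2,5): δ = 19.46°  ✓
  (3,4): δ = 139.48°  ·
  (3,5): δ = 108.49°  ·
  (4,5): δ = 149.01°  ·
antipodal pairs: 4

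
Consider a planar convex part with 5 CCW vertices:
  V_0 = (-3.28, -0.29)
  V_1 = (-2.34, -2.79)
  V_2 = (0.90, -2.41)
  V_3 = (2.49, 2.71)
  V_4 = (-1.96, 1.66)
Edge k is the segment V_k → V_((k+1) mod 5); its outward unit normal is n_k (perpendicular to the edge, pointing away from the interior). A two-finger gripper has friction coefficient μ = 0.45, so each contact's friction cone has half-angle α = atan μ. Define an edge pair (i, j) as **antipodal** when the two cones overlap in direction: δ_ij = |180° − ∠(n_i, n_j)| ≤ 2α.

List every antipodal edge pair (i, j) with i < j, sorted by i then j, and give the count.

count = 3; pairs: (0,2), (1,3), (2,4)

α = atan 0.45 = 24.23°;  2α = 48.46°
n_0 = (-0.9360, -0.3519)
n_1 = (+0.1165, -0.9932)
n_2 = (+0.9550, -0.2966)
n_3 = (-0.2296, +0.9733)
n_4 = (-0.8281, +0.5606)
  (0,1): δ = 103.92°  ·
  (0,2): δ = 37.86°  ✓
  (0,3): δ = 82.67°  ·
  (0,4): δ = 125.30°  ·
  (1,2): δ = 113.94°  ·
  (1,3): δ = 6.59°  ✓
  (1,4): δ = 49.22°  ·
  (2,3): δ = 59.47°  ·
  (2,4): δ = 16.84°  ✓
  (3,4): δ = 137.37°  ·
antipodal pairs: 3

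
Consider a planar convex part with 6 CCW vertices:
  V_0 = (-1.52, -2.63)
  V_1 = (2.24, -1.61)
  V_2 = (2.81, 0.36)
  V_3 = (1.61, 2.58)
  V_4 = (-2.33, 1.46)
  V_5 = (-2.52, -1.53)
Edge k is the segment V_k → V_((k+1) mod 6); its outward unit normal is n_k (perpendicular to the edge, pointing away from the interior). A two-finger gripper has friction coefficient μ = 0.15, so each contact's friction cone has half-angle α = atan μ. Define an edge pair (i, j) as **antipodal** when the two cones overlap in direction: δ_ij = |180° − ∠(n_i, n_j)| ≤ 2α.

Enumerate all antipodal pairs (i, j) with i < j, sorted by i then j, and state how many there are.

count = 3; pairs: (0,3), (1,4), (2,5)

α = atan 0.15 = 8.53°;  2α = 17.06°
n_0 = (+0.2618, -0.9651)
n_1 = (+0.9606, -0.2779)
n_2 = (+0.8797, +0.4755)
n_3 = (-0.2734, +0.9619)
n_4 = (-0.9980, +0.0634)
n_5 = (-0.7399, -0.6727)
  (0,1): δ = 121.32°  ·
  (0,2): δ = 76.78°  ·
  (0,3): δ = 0.69°  ✓
  (0,4): δ = 71.19°  ·
  (0,5): δ = 117.10°  ·
  (1,2): δ = 135.47°  ·
  (1,3): δ = 57.99°  ·
  (1,4): δ = 12.50°  ✓
  (1,5): δ = 58.41°  ·
  (2,3): δ = 102.52°  ·
  (2,4): δ = 32.03°  ·
  (2,5): δ = 13.88°  ✓
  (3,4): δ = 109.50°  ·
  (3,5): δ = 63.59°  ·
  (4,5): δ = 134.09°  ·
antipodal pairs: 3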